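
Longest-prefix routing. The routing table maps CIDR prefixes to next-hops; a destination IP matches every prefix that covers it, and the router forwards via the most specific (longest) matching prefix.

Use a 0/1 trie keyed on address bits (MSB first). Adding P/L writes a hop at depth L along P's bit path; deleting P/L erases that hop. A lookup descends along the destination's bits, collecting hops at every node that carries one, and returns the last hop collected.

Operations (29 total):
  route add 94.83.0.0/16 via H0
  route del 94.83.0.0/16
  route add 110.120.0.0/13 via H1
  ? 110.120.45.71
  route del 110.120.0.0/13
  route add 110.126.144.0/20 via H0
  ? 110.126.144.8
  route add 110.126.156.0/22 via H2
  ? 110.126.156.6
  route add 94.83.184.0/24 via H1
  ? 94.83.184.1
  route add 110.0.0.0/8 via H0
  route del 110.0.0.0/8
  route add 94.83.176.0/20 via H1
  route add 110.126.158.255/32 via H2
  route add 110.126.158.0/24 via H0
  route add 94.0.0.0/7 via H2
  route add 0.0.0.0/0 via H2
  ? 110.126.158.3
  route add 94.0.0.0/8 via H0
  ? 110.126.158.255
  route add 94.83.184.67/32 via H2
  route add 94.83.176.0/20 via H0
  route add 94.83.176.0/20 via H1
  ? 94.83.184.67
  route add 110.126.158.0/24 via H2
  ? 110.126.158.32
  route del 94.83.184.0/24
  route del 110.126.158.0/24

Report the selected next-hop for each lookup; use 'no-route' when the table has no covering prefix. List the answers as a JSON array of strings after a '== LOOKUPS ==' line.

Process each operation:
  + 94.83.0.0/16 (H0) depth=16
  del 94.83.0.0/16 (clear depth 16)
  + 110.120.0.0/13 (H1) depth=13
  lookup 110.120.45.71: bits 0110111001111 walk d0:-→d1:-→d2:-→d3:-→d4:-→d5:-→d6:-→d7:-→d8:-→d9:-→d10:-→d11:-→d12:-→d13:H1 -> H1
  del 110.120.0.0/13 (clear depth 13)
  + 110.126.144.0/20 (H0) depth=20
  lookup 110.126.144.8: bits 01101110011111101001 walk d0:-→d1:-→d2:-→d3:-→d4:-→d5:-→d6:-→d7:-→d8:-→d9:-→d10:-→d11:-→d12:-→d13:-→d14:-→d15:-→d16:-→d17:-→d18:-→d19:-→d20:H0 -> H0
  + 110.126.156.0/22 (H2) depth=22
  lookup 110.126.156.6: bits 0110111001111110100111 walk d0:-→d1:-→d2:-→d3:-→d4:-→d5:-→d6:-→d7:-→d8:-→d9:-→d10:-→d11:-→d12:-→d13:-→d14:-→d15:-→d16:-→d17:-→d18:-→d19:-→d20:H0→d21:-→d22:H2 -> H2
  + 94.83.184.0/24 (H1) depth=24
  lookup 94.83.184.1: bits 010111100101001110111000 walk d0:-→d1:-→d2:-→d3:-→d4:-→d5:-→d6:-→d7:-→d8:-→d9:-→d10:-→d11:-→d12:-→d13:-→d14:-→d15:-→d16:-→d17:-→d18:-→d19:-→d20:-→d21:-→d22:-→d23:-→d24:H1 -> H1
  + 110.0.0.0/8 (H0) depth=8
  del 110.0.0.0/8 (clear depth 8)
  + 94.83.176.0/20 (H1) depth=20
  + 110.126.158.255/32 (H2) depth=32
  + 110.126.158.0/24 (H0) depth=24
  + 94.0.0.0/7 (H2) depth=7
  + 0.0.0.0/0 (H2) depth=0
  lookup 110.126.158.3: bits 011011100111111010011110 walk d0:H2→d1:-→d2:-→d3:-→d4:-→d5:-→d6:-→d7:-→d8:-→d9:-→d10:-→d11:-→d12:-→d13:-→d14:-→d15:-→d16:-→d17:-→d18:-→d19:-→d20:H0→d21:-→d22:H2→d23:-→d24:H0 -> H0
  + 94.0.0.0/8 (H0) depth=8
  lookup 110.126.158.255: bits 01101110011111101001111011111111 walk d0:H2→d1:-→d2:-→d3:-→d4:-→d5:-→d6:-→d7:-→d8:-→d9:-→d10:-→d11:-→d12:-→d13:-→d14:-→d15:-→d16:-→d17:-→d18:-→d19:-→d20:H0→d21:-→d22:H2→d23:-→d24:H0→d25:-→d26:-→d27:-→d28:-→d29:-→d30:-→d31:-→d32:H2 -> H2
  + 94.83.184.67/32 (H2) depth=32
  + 94.83.176.0/20 (H0) depth=20
  + 94.83.176.0/20 (H1) depth=20
  lookup 94.83.184.67: bits 01011110010100111011100001000011 walk d0:H2→d1:-→d2:-→d3:-→d4:-→d5:-→d6:-→d7:H2→d8:H0→d9:-→d10:-→d11:-→d12:-→d13:-→d14:-→d15:-→d16:-→d17:-→d18:-→d19:-→d20:H1→d21:-→d22:-→d23:-→d24:H1→d25:-→d26:-→d27:-→d28:-→d29:-→d30:-→d31:-→d32:H2 -> H2
  + 110.126.158.0/24 (H2) depth=24
  lookup 110.126.158.32: bits 011011100111111010011110 walk d0:H2→d1:-→d2:-→d3:-→d4:-→d5:-→d6:-→d7:-→d8:-→d9:-→d10:-→d11:-→d12:-→d13:-→d14:-→d15:-→d16:-→d17:-→d18:-→d19:-→d20:H0→d21:-→d22:H2→d23:-→d24:H2 -> H2
  del 94.83.184.0/24 (clear depth 24)
  del 110.126.158.0/24 (clear depth 24)

== LOOKUPS ==
["H1","H0","H2","H1","H0","H2","H2","H2"]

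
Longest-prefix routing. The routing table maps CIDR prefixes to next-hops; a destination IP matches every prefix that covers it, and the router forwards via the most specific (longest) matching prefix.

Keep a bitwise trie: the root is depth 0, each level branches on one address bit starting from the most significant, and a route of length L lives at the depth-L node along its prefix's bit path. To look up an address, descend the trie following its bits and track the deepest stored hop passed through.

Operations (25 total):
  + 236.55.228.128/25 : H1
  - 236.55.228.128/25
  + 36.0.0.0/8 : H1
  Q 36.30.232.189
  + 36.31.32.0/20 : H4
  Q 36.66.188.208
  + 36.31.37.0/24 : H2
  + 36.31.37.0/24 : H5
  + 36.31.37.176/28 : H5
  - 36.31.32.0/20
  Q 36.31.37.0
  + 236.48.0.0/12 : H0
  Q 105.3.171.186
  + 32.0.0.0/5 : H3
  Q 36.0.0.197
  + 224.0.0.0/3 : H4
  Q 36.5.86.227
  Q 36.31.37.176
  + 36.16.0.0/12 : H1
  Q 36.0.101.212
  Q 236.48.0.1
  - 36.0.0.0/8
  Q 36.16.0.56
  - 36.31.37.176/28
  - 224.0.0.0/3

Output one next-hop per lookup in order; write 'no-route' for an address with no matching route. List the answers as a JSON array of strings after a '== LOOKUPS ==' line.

Apply in order:
  add 236.55.228.128/25 -> H1 at depth 25
  del 236.55.228.128/25 (clear depth 25)
  add 36.0.0.0/8 -> H1 at depth 8
  ? 36.30.232.189  path d0:-→d1:-→d2:-→d3:-→d4:-→d5:-→d6:-→d7:-→d8:H1  best=H1
  add 36.31.32.0/20 -> H4 at depth 20
  ? 36.66.188.208  path d0:-→d1:-→d2:-→d3:-→d4:-→d5:-→d6:-→d7:-→d8:H1→d9:-  best=H1
  add 36.31.37.0/24 -> H2 at depth 24
  add 36.31.37.0/24 -> H5 at depth 24
  add 36.31.37.176/28 -> H5 at depth 28
  del 36.31.32.0/20 (clear depth 20)
  ? 36.31.37.0  path d0:-→d1:-→d2:-→d3:-→d4:-→d5:-→d6:-→d7:-→d8:H1→d9:-→d10:-→d11:-→d12:-→d13:-→d14:-→d15:-→d16:-→d17:-→d18:-→d19:-→d20:-→d21:-→d22:-→d23:-→d24:H5  best=H5
  add 236.48.0.0/12 -> H0 at depth 12
  ? 105.3.171.186  path d0:-→d1:-  best=no-route
  add 32.0.0.0/5 -> H3 at depth 5
  ? 36.0.0.197  path d0:-→d1:-→d2:-→d3:-→d4:-→d5:H3→d6:-→d7:-→d8:H1→d9:-→d10:-→d11:-  best=H1
  add 224.0.0.0/3 -> H4 at depth 3
  ? 36.5.86.227  path d0:-→d1:-→d2:-→d3:-→d4:-→d5:H3→d6:-→d7:-→d8:H1→d9:-→d10:-→d11:-  best=H1
  ? 36.31.37.176  path d0:-→d1:-→d2:-→d3:-→d4:-→d5:H3→d6:-→d7:-→d8:H1→d9:-→d10:-→d11:-→d12:-→d13:-→d14:-→d15:-→d16:-→d17:-→d18:-→d19:-→d20:-→d21:-→d22:-→d23:-→d24:H5→d25:-→d26:-→d27:-→d28:H5  best=H5
  add 36.16.0.0/12 -> H1 at depth 12
  ? 36.0.101.212  path d0:-→d1:-→d2:-→d3:-→d4:-→d5:H3→d6:-→d7:-→d8:H1→d9:-→d10:-→d11:-  best=H1
  ? 236.48.0.1  path d0:-→d1:-→d2:-→d3:H4→d4:-→d5:-→d6:-→d7:-→d8:-→d9:-→d10:-→d11:-→d12:H0→d13:-  best=H0
  del 36.0.0.0/8 (clear depth 8)
  ? 36.16.0.56  path d0:-→d1:-→d2:-→d3:-→d4:-→d5:H3→d6:-→d7:-→d8:-→d9:-→d10:-→d11:-→d12:H1  best=H1
  del 36.31.37.176/28 (clear depth 28)
  del 224.0.0.0/3 (clear depth 3)

== LOOKUPS ==
["H1","H1","H5","no-route","H1","H1","H5","H1","H0","H1"]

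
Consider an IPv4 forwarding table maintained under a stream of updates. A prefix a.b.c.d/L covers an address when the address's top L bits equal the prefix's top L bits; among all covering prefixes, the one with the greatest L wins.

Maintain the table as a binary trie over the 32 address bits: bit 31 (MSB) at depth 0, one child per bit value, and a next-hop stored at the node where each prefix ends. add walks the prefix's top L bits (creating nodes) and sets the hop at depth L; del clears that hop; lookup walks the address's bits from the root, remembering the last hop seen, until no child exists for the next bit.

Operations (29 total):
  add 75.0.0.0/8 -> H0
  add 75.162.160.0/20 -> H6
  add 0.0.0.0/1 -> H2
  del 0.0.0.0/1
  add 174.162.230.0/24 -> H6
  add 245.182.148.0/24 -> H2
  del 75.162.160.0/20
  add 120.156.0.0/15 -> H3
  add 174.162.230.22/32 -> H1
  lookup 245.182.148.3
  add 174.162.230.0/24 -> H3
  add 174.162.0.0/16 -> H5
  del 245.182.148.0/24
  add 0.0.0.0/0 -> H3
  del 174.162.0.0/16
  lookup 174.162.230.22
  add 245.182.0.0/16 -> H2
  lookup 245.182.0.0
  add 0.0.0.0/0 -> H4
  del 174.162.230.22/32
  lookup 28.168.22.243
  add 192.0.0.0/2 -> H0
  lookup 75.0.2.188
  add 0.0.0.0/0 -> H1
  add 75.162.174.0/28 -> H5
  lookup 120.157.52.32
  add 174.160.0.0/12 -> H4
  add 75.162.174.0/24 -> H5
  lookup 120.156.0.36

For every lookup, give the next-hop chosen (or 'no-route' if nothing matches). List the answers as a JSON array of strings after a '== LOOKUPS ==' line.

Apply in order:
  add 75.0.0.0/8 -> H0 at depth 8
  add 75.162.160.0/20 -> H6 at depth 20
  add 0.0.0.0/1 -> H2 at depth 1
  del 0.0.0.0/1 (clear depth 1)
  add 174.162.230.0/24 -> H6 at depth 24
  add 245.182.148.0/24 -> H2 at depth 24
  del 75.162.160.0/20 (clear depth 20)
  add 120.156.0.0/15 -> H3 at depth 15
  add 174.162.230.22/32 -> H1 at depth 32
  Q 245.182.148.3: descend 111101011011011010010100 ; hops seen [H2] ; pick H2
  add 174.162.230.0/24 -> H3 at depth 24
  add 174.162.0.0/16 -> H5 at depth 16
  del 245.182.148.0/24 (clear depth 24)
  add 0.0.0.0/0 -> H3 at depth 0
  del 174.162.0.0/16 (clear depth 16)
  Q 174.162.230.22: descend 10101110101000101110011000010110 ; hops seen [H3,H3,H1] ; pick H1
  add 245.182.0.0/16 -> H2 at depth 16
  Q 245.182.0.0: descend 1111010110110110 ; hops seen [H3,H2] ; pick H2
  add 0.0.0.0/0 -> H4 at depth 0
  del 174.162.230.22/32 (clear depth 32)
  Q 28.168.22.243: descend 0 ; hops seen [H4] ; pick H4
  add 192.0.0.0/2 -> H0 at depth 2
  Q 75.0.2.188: descend 01001011 ; hops seen [H4,H0] ; pick H0
  add 0.0.0.0/0 -> H1 at depth 0
  add 75.162.174.0/28 -> H5 at depth 28
  Q 120.157.52.32: descend 011110001001110 ; hops seen [H1,H3] ; pick H3
  add 174.160.0.0/12 -> H4 at depth 12
  add 75.162.174.0/24 -> H5 at depth 24
  Q 120.156.0.36: descend 011110001001110 ; hops seen [H1,H3] ; pick H3

== LOOKUPS ==
["H2","H1","H2","H4","H0","H3","H3"]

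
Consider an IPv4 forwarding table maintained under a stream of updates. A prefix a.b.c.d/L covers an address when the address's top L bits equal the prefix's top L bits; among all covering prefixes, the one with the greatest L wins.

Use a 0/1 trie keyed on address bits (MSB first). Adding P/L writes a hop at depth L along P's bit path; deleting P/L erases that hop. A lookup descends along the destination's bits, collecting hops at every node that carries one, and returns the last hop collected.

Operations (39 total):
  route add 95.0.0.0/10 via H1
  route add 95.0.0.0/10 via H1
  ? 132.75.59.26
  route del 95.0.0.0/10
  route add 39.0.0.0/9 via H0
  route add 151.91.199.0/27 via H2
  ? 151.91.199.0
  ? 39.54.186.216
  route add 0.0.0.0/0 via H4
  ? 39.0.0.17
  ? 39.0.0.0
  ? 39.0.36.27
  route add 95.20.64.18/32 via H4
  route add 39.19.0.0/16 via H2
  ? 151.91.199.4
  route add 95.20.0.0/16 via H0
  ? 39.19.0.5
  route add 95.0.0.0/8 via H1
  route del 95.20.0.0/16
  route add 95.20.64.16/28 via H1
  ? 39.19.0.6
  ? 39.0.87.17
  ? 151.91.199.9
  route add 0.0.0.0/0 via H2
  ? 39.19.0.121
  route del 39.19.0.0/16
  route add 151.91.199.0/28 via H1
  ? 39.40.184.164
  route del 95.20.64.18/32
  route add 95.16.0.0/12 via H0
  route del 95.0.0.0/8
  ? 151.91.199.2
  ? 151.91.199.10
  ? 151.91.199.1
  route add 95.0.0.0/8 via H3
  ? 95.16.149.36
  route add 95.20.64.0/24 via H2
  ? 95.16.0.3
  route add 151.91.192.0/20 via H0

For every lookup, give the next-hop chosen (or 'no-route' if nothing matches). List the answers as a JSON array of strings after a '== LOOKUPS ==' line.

Process each operation:
  add 95.0.0.0/10 -> H1 at depth 10
  add 95.0.0.0/10 -> H1 at depth 10
  lookup 132.75.59.26: bits ε walk d0:- -> no-route
  - 95.0.0.0/10 clear@10
  add 39.0.0.0/9 -> H0 at depth 9
  add 151.91.199.0/27 -> H2 at depth 27
  lookup 151.91.199.0: bits 100101110101101111000111000 walk d0:-→d1:-→d2:-→d3:-→d4:-→d5:-→d6:-→d7:-→d8:-→d9:-→d10:-→d11:-→d12:-→d13:-→d14:-→d15:-→d16:-→d17:-→d18:-→d19:-→d20:-→d21:-→d22:-→d23:-→d24:-→d25:-→d26:-→d27:H2 -> H2
  lookup 39.54.186.216: bits 001001110 walk d0:-→d1:-→d2:-→d3:-→d4:-→d5:-→d6:-→d7:-→d8:-→d9:H0 -> H0
  add 0.0.0.0/0 -> H4 at depth 0
  lookup 39.0.0.17: bits 001001110 walk d0:H4→d1:-→d2:-→d3:-→d4:-→d5:-→d6:-→d7:-→d8:-→d9:H0 -> H0
  lookup 39.0.0.0: bits 001001110 walk d0:H4→d1:-→d2:-→d3:-→d4:-→d5:-→d6:-→d7:-→d8:-→d9:H0 -> H0
  lookup 39.0.36.27: bits 001001110 walk d0:H4→d1:-→d2:-→d3:-→d4:-→d5:-→d6:-→d7:-→d8:-→d9:H0 -> H0
  add 95.20.64.18/32 -> H4 at depth 32
  add 39.19.0.0/16 -> H2 at depth 16
  lookup 151.91.199.4: bits 100101110101101111000111000 walk d0:H4→d1:-→d2:-→d3:-→d4:-→d5:-→d6:-→d7:-→d8:-→d9:-→d10:-→d11:-→d12:-→d13:-→d14:-→d15:-→d16:-→d17:-→d18:-→d19:-→d20:-→d21:-→d22:-→d23:-→d24:-→d25:-→d26:-→d27:H2 -> H2
  add 95.20.0.0/16 -> H0 at depth 16
  lookup 39.19.0.5: bits 0010011100010011 walk d0:H4→d1:-→d2:-→d3:-→d4:-→d5:-→d6:-→d7:-→d8:-→d9:H0→d10:-→d11:-→d12:-→d13:-→d14:-→d15:-→d16:H2 -> H2
  add 95.0.0.0/8 -> H1 at depth 8
  - 95.20.0.0/16 clear@16
  add 95.20.64.16/28 -> H1 at depth 28
  lookup 39.19.0.6: bits 0010011100010011 walk d0:H4→d1:-→d2:-→d3:-→d4:-→d5:-→d6:-→d7:-→d8:-→d9:H0→d10:-→d11:-→d12:-→d13:-→d14:-→d15:-→d16:H2 -> H2
  lookup 39.0.87.17: bits 00100111000 walk d0:H4→d1:-→d2:-→d3:-→d4:-→d5:-→d6:-→d7:-→d8:-→d9:H0→d10:-→d11:- -> H0
  lookup 151.91.199.9: bits 100101110101101111000111000 walk d0:H4→d1:-→d2:-→d3:-→d4:-→d5:-→d6:-→d7:-→d8:-→d9:-→d10:-→d11:-→d12:-→d13:-→d14:-→d15:-→d16:-→d17:-→d18:-→d19:-→d20:-→d21:-→d22:-→d23:-→d24:-→d25:-→d26:-→d27:H2 -> H2
  add 0.0.0.0/0 -> H2 at depth 0
  lookup 39.19.0.121: bits 0010011100010011 walk d0:H2→d1:-→d2:-→d3:-→d4:-→d5:-→d6:-→d7:-→d8:-→d9:H0→d10:-→d11:-→d12:-→d13:-→d14:-→d15:-→d16:H2 -> H2
  - 39.19.0.0/16 clear@16
  add 151.91.199.0/28 -> H1 at depth 28
  lookup 39.40.184.164: bits 0010011100 walk d0:H2→d1:-→d2:-→d3:-→d4:-→d5:-→d6:-→d7:-→d8:-→d9:H0→d10:- -> H0
  - 95.20.64.18/32 clear@32
  add 95.16.0.0/12 -> H0 at depth 12
  - 95.0.0.0/8 clear@8
  lookup 151.91.199.2: bits 1001011101011011110001110000 walk d0:H2→d1:-→d2:-→d3:-→d4:-→d5:-→d6:-→d7:-→d8:-→d9:-→d10:-→d11:-→d12:-→d13:-→d14:-→d15:-→d16:-→d17:-→d18:-→d19:-→d20:-→d21:-→d22:-→d23:-→d24:-→d25:-→d26:-→d27:H2→d28:H1 -> H1
  lookup 151.91.199.10: bits 1001011101011011110001110000 walk d0:H2→d1:-→d2:-→d3:-→d4:-→d5:-→d6:-→d7:-→d8:-→d9:-→d10:-→d11:-→d12:-→d13:-→d14:-→d15:-→d16:-→d17:-→d18:-→d19:-→d20:-→d21:-→d22:-→d23:-→d24:-→d25:-→d26:-→d27:H2→d28:H1 -> H1
  lookup 151.91.199.1: bits 1001011101011011110001110000 walk d0:H2→d1:-→d2:-→d3:-→d4:-→d5:-→d6:-→d7:-→d8:-→d9:-→d10:-→d11:-→d12:-→d13:-→d14:-→d15:-→d16:-→d17:-→d18:-→d19:-→d20:-→d21:-→d22:-→d23:-→d24:-→d25:-→d26:-→d27:H2→d28:H1 -> H1
  add 95.0.0.0/8 -> H3 at depth 8
  lookup 95.16.149.36: bits 0101111100010 walk d0:H2→d1:-→d2:-→d3:-→d4:-→d5:-→d6:-→d7:-→d8:H3→d9:-→d10:-→d11:-→d12:H0→d13:- -> H0
  add 95.20.64.0/24 -> H2 at depth 24
  lookup 95.16.0.3: bits 0101111100010 walk d0:H2→d1:-→d2:-→d3:-→d4:-→d5:-→d6:-→d7:-→d8:H3→d9:-→d10:-→d11:-→d12:H0→d13:- -> H0
  add 151.91.192.0/20 -> H0 at depth 20

== LOOKUPS ==
["no-route","H2","H0","H0","H0","H0","H2","H2","H2","H0","H2","H2","H0","H1","H1","H1","H0","H0"]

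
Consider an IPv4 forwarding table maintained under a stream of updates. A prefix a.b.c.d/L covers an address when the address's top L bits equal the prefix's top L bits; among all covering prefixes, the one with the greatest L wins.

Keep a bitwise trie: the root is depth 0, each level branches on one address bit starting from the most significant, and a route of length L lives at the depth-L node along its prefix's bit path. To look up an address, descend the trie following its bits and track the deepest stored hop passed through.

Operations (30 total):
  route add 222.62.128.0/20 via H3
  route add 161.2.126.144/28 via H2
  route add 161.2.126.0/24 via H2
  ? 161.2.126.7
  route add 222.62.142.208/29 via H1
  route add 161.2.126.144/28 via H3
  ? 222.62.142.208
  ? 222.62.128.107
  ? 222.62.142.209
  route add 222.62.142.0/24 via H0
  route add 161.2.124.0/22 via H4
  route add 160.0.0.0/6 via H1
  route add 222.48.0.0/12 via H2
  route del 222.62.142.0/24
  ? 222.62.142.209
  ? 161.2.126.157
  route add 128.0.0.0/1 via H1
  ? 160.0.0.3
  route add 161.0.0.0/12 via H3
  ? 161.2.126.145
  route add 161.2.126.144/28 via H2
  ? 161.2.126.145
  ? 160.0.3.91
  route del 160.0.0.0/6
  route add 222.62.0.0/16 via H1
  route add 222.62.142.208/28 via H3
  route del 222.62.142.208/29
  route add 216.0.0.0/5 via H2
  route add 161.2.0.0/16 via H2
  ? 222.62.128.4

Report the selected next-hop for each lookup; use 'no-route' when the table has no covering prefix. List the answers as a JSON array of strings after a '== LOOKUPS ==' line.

Process each operation:
  add 222.62.128.0/20 -> H3 at depth 20
  add 161.2.126.144/28 -> H2 at depth 28
  add 161.2.126.0/24 -> H2 at depth 24
  Q 161.2.126.7: descend 101000010000001001111110 ; hops seen [H2] ; pick H2
  add 222.62.142.208/29 -> H1 at depth 29
  add 161.2.126.144/28 -> H3 at depth 28
  Q 222.62.142.208: descend 11011110001111101000111011010 ; hops seen [H3,H1] ; pick H1
  Q 222.62.128.107: descend 11011110001111101000 ; hops seen [H3] ; pick H3
  Q 222.62.142.209: descend 11011110001111101000111011010 ; hops seen [H3,H1] ; pick H1
  add 222.62.142.0/24 -> H0 at depth 24
  add 161.2.124.0/22 -> H4 at depth 22
  add 160.0.0.0/6 -> H1 at depth 6
  add 222.48.0.0/12 -> H2 at depth 12
  - 222.62.142.0/24 clear@24
  Q 222.62.142.209: descend 11011110001111101000111011010 ; hops seen [H2,H3,H1] ; pick H1
  Q 161.2.126.157: descend 1010000100000010011111101001 ; hops seen [H1,H4,H2,H3] ; pick H3
  add 128.0.0.0/1 -> H1 at depth 1
  Q 160.0.0.3: descend 1010000 ; hops seen [H1,H1] ; pick H1
  add 161.0.0.0/12 -> H3 at depth 12
  Q 161.2.126.145: descend 1010000100000010011111101001 ; hops seen [H1,H1,H3,H4,H2,H3] ; pick H3
  add 161.2.126.144/28 -> H2 at depth 28
  Q 161.2.126.145: descend 1010000100000010011111101001 ; hops seen [H1,H1,H3,H4,H2,H2] ; pick H2
  Q 160.0.3.91: descend 1010000 ; hops seen [H1,H1] ; pick H1
  - 160.0.0.0/6 clear@6
  add 222.62.0.0/16 -> H1 at depth 16
  add 222.62.142.208/28 -> H3 at depth 28
  - 222.62.142.208/29 clear@29
  add 216.0.0.0/5 -> H2 at depth 5
  add 161.2.0.0/16 -> H2 at depth 16
  Q 222.62.128.4: descend 11011110001111101000 ; hops seen [H1,H2,H2,H1,H3] ; pick H3

== LOOKUPS ==
["H2","H1","H3","H1","H1","H3","H1","H3","H2","H1","H3"]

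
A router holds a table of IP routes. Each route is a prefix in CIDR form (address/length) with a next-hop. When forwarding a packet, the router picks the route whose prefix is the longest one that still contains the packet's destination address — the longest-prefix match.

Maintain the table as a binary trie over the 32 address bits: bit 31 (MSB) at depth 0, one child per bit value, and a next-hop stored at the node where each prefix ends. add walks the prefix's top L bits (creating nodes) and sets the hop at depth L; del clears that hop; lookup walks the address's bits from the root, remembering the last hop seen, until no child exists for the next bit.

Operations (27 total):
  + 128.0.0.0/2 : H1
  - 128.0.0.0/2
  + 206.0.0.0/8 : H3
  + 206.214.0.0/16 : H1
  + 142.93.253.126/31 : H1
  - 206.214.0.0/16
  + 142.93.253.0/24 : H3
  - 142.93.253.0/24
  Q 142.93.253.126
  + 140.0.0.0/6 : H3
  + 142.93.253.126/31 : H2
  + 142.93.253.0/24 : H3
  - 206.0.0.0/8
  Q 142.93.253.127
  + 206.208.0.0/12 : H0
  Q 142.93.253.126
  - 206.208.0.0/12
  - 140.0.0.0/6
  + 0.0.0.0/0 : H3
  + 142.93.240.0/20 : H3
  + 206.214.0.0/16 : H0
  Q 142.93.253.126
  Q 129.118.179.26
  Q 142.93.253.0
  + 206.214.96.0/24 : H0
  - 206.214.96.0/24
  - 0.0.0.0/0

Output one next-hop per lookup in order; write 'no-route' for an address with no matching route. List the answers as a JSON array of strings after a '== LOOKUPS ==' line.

Trace:
  add 128.0.0.0/2 -> H1 at depth 2
  del 128.0.0.0/2 (clear depth 2)
  add 206.0.0.0/8 -> H3 at depth 8
  add 206.214.0.0/16 -> H1 at depth 16
  add 142.93.253.126/31 -> H1 at depth 31
  del 206.214.0.0/16 (clear depth 16)
  add 142.93.253.0/24 -> H3 at depth 24
  del 142.93.253.0/24 (clear depth 24)
  Q 142.93.253.126: descend 1000111001011101111111010111111 ; hops seen [H1] ; pick H1
  add 140.0.0.0/6 -> H3 at depth 6
  add 142.93.253.126/31 -> H2 at depth 31
  add 142.93.253.0/24 -> H3 at depth 24
  del 206.0.0.0/8 (clear depth 8)
  Q 142.93.253.127: descend 1000111001011101111111010111111 ; hops seen [H3,H3,H2] ; pick H2
  add 206.208.0.0/12 -> H0 at depth 12
  Q 142.93.253.126: descend 1000111001011101111111010111111 ; hops seen [H3,H3,H2] ; pick H2
  del 206.208.0.0/12 (clear depth 12)
  del 140.0.0.0/6 (clear depth 6)
  add 0.0.0.0/0 -> H3 at depth 0
  add 142.93.240.0/20 -> H3 at depth 20
  add 206.214.0.0/16 -> H0 at depth 16
  Q 142.93.253.126: descend 1000111001011101111111010111111 ; hops seen [H3,H3,H3,H2] ; pick H2
  Q 129.118.179.26: descend 1000 ; hops seen [H3] ; pick H3
  Q 142.93.253.0: descend 1000111001011101111111010 ; hops seen [H3,H3,H3] ; pick H3
  add 206.214.96.0/24 -> H0 at depth 24
  del 206.214.96.0/24 (clear depth 24)
  del 0.0.0.0/0 (clear depth 0)

== LOOKUPS ==
["H1","H2","H2","H2","H3","H3"]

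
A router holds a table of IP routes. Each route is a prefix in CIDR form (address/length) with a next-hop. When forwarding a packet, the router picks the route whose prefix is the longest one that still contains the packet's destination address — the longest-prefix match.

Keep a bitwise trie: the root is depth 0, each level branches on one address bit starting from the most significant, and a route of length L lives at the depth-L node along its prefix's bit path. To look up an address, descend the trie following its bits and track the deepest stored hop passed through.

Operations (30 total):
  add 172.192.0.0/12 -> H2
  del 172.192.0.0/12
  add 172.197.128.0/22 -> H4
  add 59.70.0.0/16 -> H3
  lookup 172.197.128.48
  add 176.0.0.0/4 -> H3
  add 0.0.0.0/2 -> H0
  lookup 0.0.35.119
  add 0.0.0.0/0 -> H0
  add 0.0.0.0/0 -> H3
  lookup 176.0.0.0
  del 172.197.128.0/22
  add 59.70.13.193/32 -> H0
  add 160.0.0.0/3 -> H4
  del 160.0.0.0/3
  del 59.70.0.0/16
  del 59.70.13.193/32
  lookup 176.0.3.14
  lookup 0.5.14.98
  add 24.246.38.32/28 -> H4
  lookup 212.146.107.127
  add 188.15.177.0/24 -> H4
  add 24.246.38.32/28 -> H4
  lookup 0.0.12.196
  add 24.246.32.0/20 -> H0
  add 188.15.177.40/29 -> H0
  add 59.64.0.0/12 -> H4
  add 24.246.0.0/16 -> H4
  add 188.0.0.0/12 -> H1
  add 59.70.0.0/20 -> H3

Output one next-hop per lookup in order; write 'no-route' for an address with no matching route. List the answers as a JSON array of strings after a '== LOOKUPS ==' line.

Apply in order:
  add 172.192.0.0/12 -> H2 at depth 12
  - 172.192.0.0/12 clear@12
  add 172.197.128.0/22 -> H4 at depth 22
  add 59.70.0.0/16 -> H3 at depth 16
  ? 172.197.128.48  path d0:-→d1:-→d2:-→d3:-→d4:-→d5:-→d6:-→d7:-→d8:-→d9:-→d10:-→d11:-→d12:-→d13:-→d14:-→d15:-→d16:-→d17:-→d18:-→d19:-→d20:-→d21:-→d22:H4  best=H4
  add 176.0.0.0/4 -> H3 at depth 4
  add 0.0.0.0/2 -> H0 at depth 2
  ? 0.0.35.119  path d0:-→d1:-→d2:H0  best=H0
  add 0.0.0.0/0 -> H0 at depth 0
  add 0.0.0.0/0 -> H3 at depth 0
  ? 176.0.0.0  path d0:H3→d1:-→d2:-→d3:-→d4:H3  best=H3
  - 172.197.128.0/22 clear@22
  add 59.70.13.193/32 -> H0 at depth 32
  add 160.0.0.0/3 -> H4 at depth 3
  - 160.0.0.0/3 clear@3
  - 59.70.0.0/16 clear@16
  - 59.70.13.193/32 clear@32
  ? 176.0.3.14  path d0:H3→d1:-→d2:-→d3:-→d4:H3  best=H3
  ? 0.5.14.98  path d0:H3→d1:-→d2:H0  best=H0
  add 24.246.38.32/28 -> H4 at depth 28
  ? 212.146.107.127  path d0:H3→d1:-  best=H3
  add 188.15.177.0/24 -> H4 at depth 24
  add 24.246.38.32/28 -> H4 at depth 28
  ? 0.0.12.196  path d0:H3→d1:-→d2:H0→d3:-  best=H0
  add 24.246.32.0/20 -> H0 at depth 20
  add 188.15.177.40/29 -> H0 at depth 29
  add 59.64.0.0/12 -> H4 at depth 12
  add 24.246.0.0/16 -> H4 at depth 16
  add 188.0.0.0/12 -> H1 at depth 12
  add 59.70.0.0/20 -> H3 at depth 20

== LOOKUPS ==
["H4","H0","H3","H3","H0","H3","H0"]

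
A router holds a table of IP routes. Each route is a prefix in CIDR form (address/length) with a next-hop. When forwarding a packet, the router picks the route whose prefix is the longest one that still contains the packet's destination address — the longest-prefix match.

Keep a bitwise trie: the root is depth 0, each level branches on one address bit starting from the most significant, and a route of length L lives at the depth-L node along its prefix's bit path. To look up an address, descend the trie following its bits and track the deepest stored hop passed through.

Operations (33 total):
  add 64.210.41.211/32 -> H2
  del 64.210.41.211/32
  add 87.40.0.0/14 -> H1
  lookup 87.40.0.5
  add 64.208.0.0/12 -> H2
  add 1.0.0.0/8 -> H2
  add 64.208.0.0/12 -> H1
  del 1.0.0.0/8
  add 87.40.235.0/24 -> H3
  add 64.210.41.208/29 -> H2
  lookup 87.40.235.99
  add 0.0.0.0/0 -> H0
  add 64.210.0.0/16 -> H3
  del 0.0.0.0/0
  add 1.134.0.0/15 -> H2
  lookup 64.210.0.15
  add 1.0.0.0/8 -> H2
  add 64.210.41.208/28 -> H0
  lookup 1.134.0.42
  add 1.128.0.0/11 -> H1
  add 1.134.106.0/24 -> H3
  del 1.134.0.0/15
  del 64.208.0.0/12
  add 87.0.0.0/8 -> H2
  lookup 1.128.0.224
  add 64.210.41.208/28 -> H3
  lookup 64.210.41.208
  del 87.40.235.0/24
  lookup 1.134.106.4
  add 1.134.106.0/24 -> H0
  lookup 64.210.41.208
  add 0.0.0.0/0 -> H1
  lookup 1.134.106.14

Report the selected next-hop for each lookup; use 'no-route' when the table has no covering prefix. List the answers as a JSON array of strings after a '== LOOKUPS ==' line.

Apply in order:
  + 64.210.41.211/32 (H2) depth=32
  del 64.210.41.211/32 (clear depth 32)
  + 87.40.0.0/14 (H1) depth=14
  lookup 87.40.0.5: bits 01010111001010 walk d0:-→d1:-→d2:-→d3:-→d4:-→d5:-→d6:-→d7:-→d8:-→d9:-→d10:-→d11:-→d12:-→d13:-→d14:H1 -> H1
  + 64.208.0.0/12 (H2) depth=12
  + 1.0.0.0/8 (H2) depth=8
  + 64.208.0.0/12 (H1) depth=12
  del 1.0.0.0/8 (clear depth 8)
  + 87.40.235.0/24 (H3) depth=24
  + 64.210.41.208/29 (H2) depth=29
  lookup 87.40.235.99: bits 010101110010100011101011 walk d0:-→d1:-→d2:-→d3:-→d4:-→d5:-→d6:-→d7:-→d8:-→d9:-→d10:-→d11:-→d12:-→d13:-→d14:H1→d15:-→d16:-→d17:-→d18:-→d19:-→d20:-→d21:-→d22:-→d23:-→d24:H3 -> H3
  + 0.0.0.0/0 (H0) depth=0
  + 64.210.0.0/16 (H3) depth=16
  del 0.0.0.0/0 (clear depth 0)
  + 1.134.0.0/15 (H2) depth=15
  lookup 64.210.0.15: bits 010000001101001000 walk d0:-→d1:-→d2:-→d3:-→d4:-→d5:-→d6:-→d7:-→d8:-→d9:-→d10:-→d11:-→d12:H1→d13:-→d14:-→d15:-→d16:H3→d17:-→d18:- -> H3
  + 1.0.0.0/8 (H2) depth=8
  + 64.210.41.208/28 (H0) depth=28
  lookup 1.134.0.42: bits 000000011000011 walk d0:-→d1:-→d2:-→d3:-→d4:-→d5:-→d6:-→d7:-→d8:H2→d9:-→d10:-→d11:-→d12:-→d13:-→d14:-→d15:H2 -> H2
  + 1.128.0.0/11 (H1) depth=11
  + 1.134.106.0/24 (H3) depth=24
  del 1.134.0.0/15 (clear depth 15)
  del 64.208.0.0/12 (clear depth 12)
  + 87.0.0.0/8 (H2) depth=8
  lookup 1.128.0.224: bits 0000000110000 walk d0:-→d1:-→d2:-→d3:-→d4:-→d5:-→d6:-→d7:-→d8:H2→d9:-→d10:-→d11:H1→d12:-→d13:- -> H1
  + 64.210.41.208/28 (H3) depth=28
  lookup 64.210.41.208: bits 010000001101001000101001110100 walk d0:-→d1:-→d2:-→d3:-→d4:-→d5:-→d6:-→d7:-→d8:-→d9:-→d10:-→d11:-→d12:-→d13:-→d14:-→d15:-→d16:H3→d17:-→d18:-→d19:-→d20:-→d21:-→d22:-→d23:-→d24:-→d25:-→d26:-→d27:-→d28:H3→d29:H2→d30:- -> H2
  del 87.40.235.0/24 (clear depth 24)
  lookup 1.134.106.4: bits 000000011000011001101010 walk d0:-→d1:-→d2:-→d3:-→d4:-→d5:-→d6:-→d7:-→d8:H2→d9:-→d10:-→d11:H1→d12:-→d13:-→d14:-→d15:-→d16:-→d17:-→d18:-→d19:-→d20:-→d21:-→d22:-→d23:-→d24:H3 -> H3
  + 1.134.106.0/24 (H0) depth=24
  lookup 64.210.41.208: bits 010000001101001000101001110100 walk d0:-→d1:-→d2:-→d3:-→d4:-→d5:-→d6:-→d7:-→d8:-→d9:-→d10:-→d11:-→d12:-→d13:-→d14:-→d15:-→d16:H3→d17:-→d18:-→d19:-→d20:-→d21:-→d22:-→d23:-→d24:-→d25:-→d26:-→d27:-→d28:H3→d29:H2→d30:- -> H2
  + 0.0.0.0/0 (H1) depth=0
  lookup 1.134.106.14: bits 000000011000011001101010 walk d0:H1→d1:-→d2:-→d3:-→d4:-→d5:-→d6:-→d7:-→d8:H2→d9:-→d10:-→d11:H1→d12:-→d13:-→d14:-→d15:-→d16:-→d17:-→d18:-→d19:-→d20:-→d21:-→d22:-→d23:-→d24:H0 -> H0

== LOOKUPS ==
["H1","H3","H3","H2","H1","H2","H3","H2","H0"]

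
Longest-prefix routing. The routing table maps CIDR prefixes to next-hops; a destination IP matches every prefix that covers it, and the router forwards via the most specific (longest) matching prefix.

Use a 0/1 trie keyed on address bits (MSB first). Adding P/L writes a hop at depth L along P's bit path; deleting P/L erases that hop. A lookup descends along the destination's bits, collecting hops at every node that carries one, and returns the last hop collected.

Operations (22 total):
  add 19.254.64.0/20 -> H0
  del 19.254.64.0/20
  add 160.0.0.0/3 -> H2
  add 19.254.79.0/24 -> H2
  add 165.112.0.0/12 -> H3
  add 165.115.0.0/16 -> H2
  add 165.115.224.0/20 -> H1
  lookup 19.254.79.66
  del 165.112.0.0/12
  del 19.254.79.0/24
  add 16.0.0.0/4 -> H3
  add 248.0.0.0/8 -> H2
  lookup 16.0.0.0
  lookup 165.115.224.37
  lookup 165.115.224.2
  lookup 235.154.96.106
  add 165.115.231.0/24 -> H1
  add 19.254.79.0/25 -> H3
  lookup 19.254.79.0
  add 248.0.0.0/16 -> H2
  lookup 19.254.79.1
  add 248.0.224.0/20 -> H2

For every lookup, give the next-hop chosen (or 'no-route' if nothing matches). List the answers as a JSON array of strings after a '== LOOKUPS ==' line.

Trace:
  + 19.254.64.0/20 (H0) depth=20
  - 19.254.64.0/20 clear@20
  + 160.0.0.0/3 (H2) depth=3
  + 19.254.79.0/24 (H2) depth=24
  + 165.112.0.0/12 (H3) depth=12
  + 165.115.0.0/16 (H2) depth=16
  + 165.115.224.0/20 (H1) depth=20
  ? 19.254.79.66  path d0:-→d1:-→d2:-→d3:-→d4:-→d5:-→d6:-→d7:-→d8:-→d9:-→d10:-→d11:-→d12:-→d13:-→d14:-→d15:-→d16:-→d17:-→d18:-→d19:-→d20:-→d21:-→d22:-→d23:-→d24:H2  best=H2
  - 165.112.0.0/12 clear@12
  - 19.254.79.0/24 clear@24
  + 16.0.0.0/4 (H3) depth=4
  + 248.0.0.0/8 (H2) depth=8
  ? 16.0.0.0  path d0:-→d1:-→d2:-→d3:-→d4:H3→d5:-→d6:-  best=H3
  ? 165.115.224.37  path d0:-→d1:-→d2:-→d3:H2→d4:-→d5:-→d6:-→d7:-→d8:-→d9:-→d10:-→d11:-→d12:-→d13:-→d14:-→d15:-→d16:H2→d17:-→d18:-→d19:-→d20:H1  best=H1
  ? 165.115.224.2  path d0:-→d1:-→d2:-→d3:H2→d4:-→d5:-→d6:-→d7:-→d8:-→d9:-→d10:-→d11:-→d12:-→d13:-→d14:-→d15:-→d16:H2→d17:-→d18:-→d19:-→d20:H1  best=H1
  ? 235.154.96.106  path d0:-→d1:-→d2:-→d3:-  best=no-route
  + 165.115.231.0/24 (H1) depth=24
  + 19.254.79.0/25 (H3) depth=25
  ? 19.254.79.0  path d0:-→d1:-→d2:-→d3:-→d4:H3→d5:-→d6:-→d7:-→d8:-→d9:-→d10:-→d11:-→d12:-→d13:-→d14:-→d15:-→d16:-→d17:-→d18:-→d19:-→d20:-→d21:-→d22:-→d23:-→d24:-→d25:H3  best=H3
  + 248.0.0.0/16 (H2) depth=16
  ? 19.254.79.1  path d0:-→d1:-→d2:-→d3:-→d4:H3→d5:-→d6:-→d7:-→d8:-→d9:-→d10:-→d11:-→d12:-→d13:-→d14:-→d15:-→d16:-→d17:-→d18:-→d19:-→d20:-→d21:-→d22:-→d23:-→d24:-→d25:H3  best=H3
  + 248.0.224.0/20 (H2) depth=20

== LOOKUPS ==
["H2","H3","H1","H1","no-route","H3","H3"]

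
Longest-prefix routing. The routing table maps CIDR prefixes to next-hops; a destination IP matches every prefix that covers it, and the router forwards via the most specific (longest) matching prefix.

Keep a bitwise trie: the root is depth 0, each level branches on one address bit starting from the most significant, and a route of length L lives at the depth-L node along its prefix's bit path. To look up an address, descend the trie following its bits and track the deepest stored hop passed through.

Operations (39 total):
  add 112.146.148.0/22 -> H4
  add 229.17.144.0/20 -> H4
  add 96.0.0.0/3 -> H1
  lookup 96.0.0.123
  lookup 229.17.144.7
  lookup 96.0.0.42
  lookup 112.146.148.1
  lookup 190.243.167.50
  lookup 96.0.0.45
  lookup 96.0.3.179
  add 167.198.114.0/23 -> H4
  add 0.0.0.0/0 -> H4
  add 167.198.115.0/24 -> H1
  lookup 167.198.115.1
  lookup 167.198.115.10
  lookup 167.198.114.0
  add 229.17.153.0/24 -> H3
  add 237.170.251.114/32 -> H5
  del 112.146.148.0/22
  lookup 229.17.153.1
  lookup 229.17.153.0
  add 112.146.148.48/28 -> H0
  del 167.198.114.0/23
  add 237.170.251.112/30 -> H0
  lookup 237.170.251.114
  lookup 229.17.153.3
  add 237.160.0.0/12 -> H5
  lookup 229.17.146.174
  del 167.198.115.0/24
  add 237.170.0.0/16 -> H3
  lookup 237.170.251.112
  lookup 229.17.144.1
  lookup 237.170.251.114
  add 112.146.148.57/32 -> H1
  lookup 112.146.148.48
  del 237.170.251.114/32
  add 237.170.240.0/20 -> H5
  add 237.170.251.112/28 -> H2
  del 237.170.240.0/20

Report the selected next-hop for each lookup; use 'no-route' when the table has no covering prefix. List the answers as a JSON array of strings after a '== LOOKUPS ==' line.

Apply in order:
  add 112.146.148.0/22 -> H4 at depth 22
  add 229.17.144.0/20 -> H4 at depth 20
  add 96.0.0.0/3 -> H1 at depth 3
  Q 96.0.0.123: descend 011 ; hops seen [H1] ; pick H1
  Q 229.17.144.7: descend 11100101000100011001 ; hops seen [H4] ; pick H4
  Q 96.0.0.42: descend 011 ; hops seen [H1] ; pick H1
  Q 112.146.148.1: descend 0111000010010010100101 ; hops seen [H1,H4] ; pick H4
  Q 190.243.167.50: descend 1 ; hops seen [∅] ; pick no-route
  Q 96.0.0.45: descend 011 ; hops seen [H1] ; pick H1
  Q 96.0.3.179: descend 011 ; hops seen [H1] ; pick H1
  add 167.198.114.0/23 -> H4 at depth 23
  add 0.0.0.0/0 -> H4 at depth 0
  add 167.198.115.0/24 -> H1 at depth 24
  Q 167.198.115.1: descend 101001111100011001110011 ; hops seen [H4,H4,H1] ; pick H1
  Q 167.198.115.10: descend 101001111100011001110011 ; hops seen [H4,H4,H1] ; pick H1
  Q 167.198.114.0: descend 10100111110001100111001 ; hops seen [H4,H4] ; pick H4
  add 229.17.153.0/24 -> H3 at depth 24
  add 237.170.251.114/32 -> H5 at depth 32
  del 112.146.148.0/22 (clear depth 22)
  Q 229.17.153.1: descend 111001010001000110011001 ; hops seen [H4,H4,H3] ; pick H3
  Q 229.17.153.0: descend 111001010001000110011001 ; hops seen [H4,H4,H3] ; pick H3
  add 112.146.148.48/28 -> H0 at depth 28
  del 167.198.114.0/23 (clear depth 23)
  add 237.170.251.112/30 -> H0 at depth 30
  Q 237.170.251.114: descend 11101101101010101111101101110010 ; hops seen [H4,H0,H5] ; pick H5
  Q 229.17.153.3: descend 111001010001000110011001 ; hops seen [H4,H4,H3] ; pick H3
  add 237.160.0.0/12 -> H5 at depth 12
  Q 229.17.146.174: descend 11100101000100011001 ; hops seen [H4,H4] ; pick H4
  del 167.198.115.0/24 (clear depth 24)
  add 237.170.0.0/16 -> H3 at depth 16
  Q 237.170.251.112: descend 111011011010101011111011011100 ; hops seen [H4,H5,H3,H0] ; pick H0
  Q 229.17.144.1: descend 11100101000100011001 ; hops seen [H4,H4] ; pick H4
  Q 237.170.251.114: descend 11101101101010101111101101110010 ; hops seen [H4,H5,H3,H0,H5] ; pick H5
  add 112.146.148.57/32 -> H1 at depth 32
  Q 112.146.148.48: descend 0111000010010010100101000011 ; hops seen [H4,H1,H0] ; pick H0
  del 237.170.251.114/32 (clear depth 32)
  add 237.170.240.0/20 -> H5 at depth 20
  add 237.170.251.112/28 -> H2 at depth 28
  del 237.170.240.0/20 (clear depth 20)

== LOOKUPS ==
["H1","H4","H1","H4","no-route","H1","H1","H1","H1","H4","H3","H3","H5","H3","H4","H0","H4","H5","H0"]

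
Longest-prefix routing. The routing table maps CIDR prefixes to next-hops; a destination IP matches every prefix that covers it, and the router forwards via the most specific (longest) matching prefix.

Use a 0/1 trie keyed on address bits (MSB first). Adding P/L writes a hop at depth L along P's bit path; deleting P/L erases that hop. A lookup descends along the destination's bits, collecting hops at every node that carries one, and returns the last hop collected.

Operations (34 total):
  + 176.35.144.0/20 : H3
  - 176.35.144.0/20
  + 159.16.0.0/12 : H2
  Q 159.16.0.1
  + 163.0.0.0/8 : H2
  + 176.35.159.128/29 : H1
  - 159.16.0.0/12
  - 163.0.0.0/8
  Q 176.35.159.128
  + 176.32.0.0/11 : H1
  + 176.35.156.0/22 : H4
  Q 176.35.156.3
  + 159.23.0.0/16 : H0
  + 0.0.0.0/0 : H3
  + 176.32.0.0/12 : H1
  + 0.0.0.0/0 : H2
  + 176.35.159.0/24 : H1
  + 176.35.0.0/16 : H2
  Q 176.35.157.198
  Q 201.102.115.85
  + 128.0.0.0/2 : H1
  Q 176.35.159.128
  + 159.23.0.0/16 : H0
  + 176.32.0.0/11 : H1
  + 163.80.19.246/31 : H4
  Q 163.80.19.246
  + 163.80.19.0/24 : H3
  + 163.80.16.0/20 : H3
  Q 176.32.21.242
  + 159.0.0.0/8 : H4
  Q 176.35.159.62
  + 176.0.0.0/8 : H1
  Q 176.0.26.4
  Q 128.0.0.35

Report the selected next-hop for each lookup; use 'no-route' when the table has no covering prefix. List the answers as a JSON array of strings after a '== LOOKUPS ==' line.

Process each operation:
  add 176.35.144.0/20 -> H3 at depth 20
  - 176.35.144.0/20 clear@20
  add 159.16.0.0/12 -> H2 at depth 12
  ? 159.16.0.1  path d0:-→d1:-→d2:-→d3:-→d4:-→d5:-→d6:-→d7:-→d8:-→d9:-→d10:-→d11:-→d12:H2  best=H2
  add 163.0.0.0/8 -> H2 at depth 8
  add 176.35.159.128/29 -> H1 at depth 29
  - 159.16.0.0/12 clear@12
  - 163.0.0.0/8 clear@8
  ? 176.35.159.128  path d0:-→d1:-→d2:-→d3:-→d4:-→d5:-→d6:-→d7:-→d8:-→d9:-→d10:-→d11:-→d12:-→d13:-→d14:-→d15:-→d16:-→d17:-→d18:-→d19:-→d20:-→d21:-→d22:-→d23:-→d24:-→d25:-→d26:-→d27:-→d28:-→d29:H1  best=H1
  add 176.32.0.0/11 -> H1 at depth 11
  add 176.35.156.0/22 -> H4 at depth 22
  ? 176.35.156.3  path d0:-→d1:-→d2:-→d3:-→d4:-→d5:-→d6:-→d7:-→d8:-→d9:-→d10:-→d11:H1→d12:-→d13:-→d14:-→d15:-→d16:-→d17:-→d18:-→d19:-→d20:-→d21:-→d22:H4  best=H4
  add 159.23.0.0/16 -> H0 at depth 16
  add 0.0.0.0/0 -> H3 at depth 0
  add 176.32.0.0/12 -> H1 at depth 12
  add 0.0.0.0/0 -> H2 at depth 0
  add 176.35.159.0/24 -> H1 at depth 24
  add 176.35.0.0/16 -> H2 at depth 16
  ? 176.35.157.198  path d0:H2→d1:-→d2:-→d3:-→d4:-→d5:-→d6:-→d7:-→d8:-→d9:-→d10:-→d11:H1→d12:H1→d13:-→d14:-→d15:-→d16:H2→d17:-→d18:-→d19:-→d20:-→d21:-→d22:H4  best=H4
  ? 201.102.115.85  path d0:H2→d1:-  best=H2
  add 128.0.0.0/2 -> H1 at depth 2
  ? 176.35.159.128  path d0:H2→d1:-→d2:H1→d3:-→d4:-→d5:-→d6:-→d7:-→d8:-→d9:-→d10:-→d11:H1→d12:H1→d13:-→d14:-→d15:-→d16:H2→d17:-→d18:-→d19:-→d20:-→d21:-→d22:H4→d23:-→d24:H1→d25:-→d26:-→d27:-→d28:-→d29:H1  best=H1
  add 159.23.0.0/16 -> H0 at depth 16
  add 176.32.0.0/11 -> H1 at depth 11
  add 163.80.19.246/31 -> H4 at depth 31
  ? 163.80.19.246  path d0:H2→d1:-→d2:H1→d3:-→d4:-→d5:-→d6:-→d7:-→d8:-→d9:-→d10:-→d11:-→d12:-→d13:-→d14:-→d15:-→d16:-→d17:-→d18:-→d19:-→d20:-→d21:-→d22:-→d23:-→d24:-→d25:-→d26:-→d27:-→d28:-→d29:-→d30:-→d31:H4  best=H4
  add 163.80.19.0/24 -> H3 at depth 24
  add 163.80.16.0/20 -> H3 at depth 20
  ? 176.32.21.242  path d0:H2→d1:-→d2:H1→d3:-→d4:-→d5:-→d6:-→d7:-→d8:-→d9:-→d10:-→d11:H1→d12:H1→d13:-→d14:-  best=H1
  add 159.0.0.0/8 -> H4 at depth 8
  ? 176.35.159.62  path d0:H2→d1:-→d2:H1→d3:-→d4:-→d5:-→d6:-→d7:-→d8:-→d9:-→d10:-→d11:H1→d12:H1→d13:-→d14:-→d15:-→d16:H2→d17:-→d18:-→d19:-→d20:-→d21:-→d22:H4→d23:-→d24:H1  best=H1
  add 176.0.0.0/8 -> H1 at depth 8
  ? 176.0.26.4  path d0:H2→d1:-→d2:H1→d3:-→d4:-→d5:-→d6:-→d7:-→d8:H1→d9:-→d10:-  best=H1
  ? 128.0.0.35  path d0:H2→d1:-→d2:H1→d3:-  best=H1

== LOOKUPS ==
["H2","H1","H4","H4","H2","H1","H4","H1","H1","H1","H1"]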